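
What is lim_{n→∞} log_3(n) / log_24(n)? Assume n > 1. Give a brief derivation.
lim = ln(24) / ln(3) = log_3(24)

Change of base: log_3(n) = ln n / ln 3 and log_24(n) = ln n / ln 24. The ratio is (ln n / ln 3) · (ln 24 / ln n) = ln 24 / ln 3, a constant independent of n. So the limit is ln 24 / ln 3 = log_3(24).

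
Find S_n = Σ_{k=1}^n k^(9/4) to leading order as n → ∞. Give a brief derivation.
S_n ~ (4/13) · n^(13/4)

Integral comparison: Σ_{k=1}^n k^(9/4) = ∫_0^n x^(9/4) dx + O(n^(9/4)). The integral is n^(1 + 9/4) / (1 + 9/4) = n^((9+4)/4) / ((9+4)/4) = (4/13) · n^(13/4).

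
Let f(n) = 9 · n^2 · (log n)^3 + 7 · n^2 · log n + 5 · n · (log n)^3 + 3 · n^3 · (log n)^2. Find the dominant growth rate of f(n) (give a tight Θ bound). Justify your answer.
f(n) ∈ Θ(n^3 · (log n)^2)

Compare the terms by growth order. For large n, n^a · (log n)^b dominates n^a' · (log n)^b' iff a > a', or (a = a' and b > b'). Ranking the 4 terms shows the dominant one is 3 · n^3 · (log n)^2. Hence f(n) ∈ Θ(n^3 · (log n)^2).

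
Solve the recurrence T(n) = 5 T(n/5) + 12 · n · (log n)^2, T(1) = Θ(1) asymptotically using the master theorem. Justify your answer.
T(n) = Θ(n · (log n)^3)

Here log_5 5 = 1 and f(n) = 12 · n · (log n)^2 = Θ(n^(log_5 5) · (log n)^2). This is the extended Case 2 of the master theorem (f matches the critical exponent up to log factors), giving T(n) = Θ(n^(log_5 5) · (log n)^(2+1)) = Θ(n · (log n)^3).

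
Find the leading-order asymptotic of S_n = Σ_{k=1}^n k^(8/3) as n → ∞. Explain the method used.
S_n ~ (3/11) · n^(11/3)

Integral comparison: Σ_{k=1}^n k^(8/3) = ∫_0^n x^(8/3) dx + O(n^(8/3)). The integral is n^(1 + 8/3) / (1 + 8/3) = n^((8+3)/3) / ((8+3)/3) = (3/11) · n^(11/3).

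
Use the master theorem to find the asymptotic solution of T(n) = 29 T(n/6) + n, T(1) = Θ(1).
T(n) = Θ(n^(log_6 29))

Master theorem: compare f(n) = n to n^(log_6 29) where log_6 29 ≈ 1.879. Since 1 < log_6 29, we have f(n) = O(n^(log_6 29 − ε)) for some ε > 0 — Case 1. Hence T(n) = Θ(n^(log_6 29)).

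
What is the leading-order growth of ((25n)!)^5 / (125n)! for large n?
((25n)!)^5/(125n)! ~ ((2π·25n)^(4/2) / sqrt(5)) · 5^(−5·25n)  →  0

Write N = 25n. Stirling: N! ~ sqrt(2π N)(N/e)^N and (5N)! ~ sqrt(2π·5N)·(5N/e)^(5N).
  (N!)^5/(5N)! ~ (2π N)^(5/2) (N/e)^(5N) / [sqrt(2π·5N) (5N/e)^(5N)]
     = (2π N)^(5/2) / sqrt(2π·5N) · (N/(5N))^(5N)
     = (2π N)^((5−1)/2) / sqrt(5) · 5^(−5N).
Since 5^5 > 1, the factor 5^(−5N) decays exponentially, so the ratio → 0. Substituting N = 25n gives the stated form.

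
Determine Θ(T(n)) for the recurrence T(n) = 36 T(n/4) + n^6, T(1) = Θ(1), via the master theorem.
T(n) = Θ(n^6)

log_4 36 ≈ 2.585. f(n) = n^6 dominates n^(log_4 36) since 6 > 2.585, and the regularity condition a·f(n/b) = 36·(n/4)^6 = (36/4096)·n^6 ≤ c·f(n) holds with c = 36/4096 ≈ 0.00879 < 1. So this is Case 3: T(n) = Θ(f(n)) = Θ(n^6).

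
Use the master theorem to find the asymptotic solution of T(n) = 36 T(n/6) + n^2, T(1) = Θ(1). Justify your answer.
T(n) = Θ(n^2 log n)

log_6 36 = 2, and f(n) = n^2 = Θ(n^(log_6 36)). This is Case 2 of the master theorem: T(n) = Θ(f(n) · log n) = Θ(n^2 log n).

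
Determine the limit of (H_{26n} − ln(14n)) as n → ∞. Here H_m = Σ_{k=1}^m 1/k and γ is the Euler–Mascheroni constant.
lim = ln(13/7) + γ

By Euler-Maclaurin, H_m = ln m + γ + O(1/m). So
  H_{26n} − ln(14n) = ln(26n) + γ − ln(14n) + O(1/n)
                       = ln(26/14) + γ + O(1/n).
Hence the limit is ln(26/14) + γ (= ln(13/7)).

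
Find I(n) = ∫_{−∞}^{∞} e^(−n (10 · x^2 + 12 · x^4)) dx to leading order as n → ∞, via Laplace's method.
I(n) ~ sqrt(π/(10n))

φ(x) = 10 · x^2 + 12 · x^4 has its unique global minimum at x* = 0 (since φ'(x) = 20x + 48x^3 = 0 only at x = 0 for real x with both coefficients positive, and φ → ∞ as |x| → ∞). At x* = 0, φ(0) = 0 and φ''(0) = 20. Laplace's method then gives
  I(n) ~ sqrt(2π / (n · φ''(0))) · e^(−n φ(0)) = sqrt(2π / (20n)) = sqrt(π/(10n)).
The 12 · x^4 term contributes only at subleading order (an O(1/n) relative correction).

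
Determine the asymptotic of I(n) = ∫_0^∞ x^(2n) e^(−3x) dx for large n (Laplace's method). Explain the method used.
I(n) ~ (sqrt(2π·2n) / 3) · (2n/(3e))^(2n)

Write the integrand as exp(2n ln x − 3x) and set f(x) = 2n ln x − 3x. Then f'(x) = 2n/x − 3 = 0 at x* = 2n/3, and f''(x*) = −2n/x*^2 = −3^2/(2n). Laplace's method (interior maximum) gives
  I(n) ~ e^(f(x*)) · sqrt(2π / |f''(x*)|)
        = exp(2n ln(2n/3) − 2n) · sqrt(2π · 2n / 3^2)
        = (2n/3)^(2n) e^(−2n) · sqrt(2π·2n) / 3
        = (sqrt(2π·2n) / 3) · (2n/(3e))^(2n).
This matches Γ(2n+1)/3^(2n+1) with Stirling applied to Γ.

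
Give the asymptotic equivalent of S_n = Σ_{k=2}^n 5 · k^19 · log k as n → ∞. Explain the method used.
S_n ~ n^20 log n / 4 − n^20 / 80

By integral comparison, S_n = ∫_1^n 5 · x^19 · log x dx + O(n^19 · log n). For the integral, ∫ x^19 log x dx = n^20 log n / 20 − n^20/400 (integration by parts). Hence S_n ~ n^20 log n / 4 − n^20 / 80.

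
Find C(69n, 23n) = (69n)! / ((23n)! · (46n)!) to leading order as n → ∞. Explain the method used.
C(69n, 23n) ~ (27/4)^(23n) · sqrt(3/(4π·23n))

Write N = 23n. Apply Stirling to each factorial:
  (3N)! ~ sqrt(2π·3N) · (3N/e)^(3N),
  N! ~ sqrt(2π N) · (N/e)^N,
  (2N)! ~ sqrt(2π·2N) · (2N/e)^(2N).
The exponential factors combine to (3N)^(3N) / (N^N · (2N)^(2N)) = 3^(3N)/2^(2N) = (3^3/2^2)^N = (27/4)^N.
The square-root prefactors combine to sqrt(2π·3N) / (sqrt(2π N)·sqrt(2π·2N)) = sqrt(3 / (2π·2·N)) = sqrt(3/(4π·23n)).
Substituting N = 23n: C(69n, 23n) ~ (27/4)^(23n) · sqrt(3/(4π·23n)).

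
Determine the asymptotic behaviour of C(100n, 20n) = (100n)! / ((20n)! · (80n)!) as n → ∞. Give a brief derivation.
C(100n, 20n) ~ (3125/256)^(20n) · sqrt(5/(8π·20n))

Write N = 20n. Apply Stirling to each factorial:
  (5N)! ~ sqrt(2π·5N) · (5N/e)^(5N),
  N! ~ sqrt(2π N) · (N/e)^N,
  (4N)! ~ sqrt(2π·4N) · (4N/e)^(4N).
The exponential factors combine to (5N)^(5N) / (N^N · (4N)^(4N)) = 5^(5N)/4^(4N) = (5^5/4^4)^N = (3125/256)^N.
The square-root prefactors combine to sqrt(2π·5N) / (sqrt(2π N)·sqrt(2π·4N)) = sqrt(5 / (2π·4·N)) = sqrt(5/(8π·20n)).
Substituting N = 20n: C(100n, 20n) ~ (3125/256)^(20n) · sqrt(5/(8π·20n)).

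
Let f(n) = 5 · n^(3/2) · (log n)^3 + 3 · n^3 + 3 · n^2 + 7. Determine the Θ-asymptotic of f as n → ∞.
f(n) ∈ Θ(n^3)

Compare the terms by growth order. For large n, n^a · (log n)^b dominates n^a' · (log n)^b' iff a > a', or (a = a' and b > b'). Ranking the 4 terms shows the dominant one is 3 · n^3. Hence f(n) ∈ Θ(n^3).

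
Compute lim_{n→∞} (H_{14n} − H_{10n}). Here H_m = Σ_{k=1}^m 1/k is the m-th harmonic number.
lim = ln(14/10) = ln(7/5)

Euler-Maclaurin gives H_m = ln m + γ + 1/(2m) + O(1/m^2). The γ and O(1/m) terms cancel in the difference:
  H_{14n} − H_{10n} = ln(14n) − ln(10n) + O(1/n) = ln(14/10) + O(1/n).
Hence the limit is ln(14/10) = ln(7/5).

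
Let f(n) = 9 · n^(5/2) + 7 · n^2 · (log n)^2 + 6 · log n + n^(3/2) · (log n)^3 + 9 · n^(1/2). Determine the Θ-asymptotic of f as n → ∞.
f(n) ∈ Θ(n^(5/2))

Compare the terms by growth order. For large n, n^a · (log n)^b dominates n^a' · (log n)^b' iff a > a', or (a = a' and b > b'). Ranking the 5 terms shows the dominant one is 9 · n^(5/2). Hence f(n) ∈ Θ(n^(5/2)).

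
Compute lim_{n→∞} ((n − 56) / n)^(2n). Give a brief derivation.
lim = e^(−112)

Rewrite as (1 − 56/n)^(2n). By the standard limit (1 + x/n)^n → e^x, we have (1 − 56/n)^n → e^(−56), and raising to the 2nd power gives e^(−112).
More precisely, ln[(1 − 56/n)^(2n)] = 2n · ln(1 − 56/n) = 2n · (-56/n + O(1/n^2)) = -112 + O(1/n) → -112.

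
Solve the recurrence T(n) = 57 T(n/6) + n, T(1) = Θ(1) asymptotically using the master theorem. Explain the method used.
T(n) = Θ(n^(log_6 57))

Master theorem: compare f(n) = n to n^(log_6 57) where log_6 57 ≈ 2.256. Since 1 < log_6 57, we have f(n) = O(n^(log_6 57 − ε)) for some ε > 0 — Case 1. Hence T(n) = Θ(n^(log_6 57)).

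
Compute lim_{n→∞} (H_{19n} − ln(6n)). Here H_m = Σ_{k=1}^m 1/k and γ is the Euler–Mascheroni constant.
lim = ln(19/6) + γ

By Euler-Maclaurin, H_m = ln m + γ + O(1/m). So
  H_{19n} − ln(6n) = ln(19n) + γ − ln(6n) + O(1/n)
                       = ln(19/6) + γ + O(1/n).
Hence the limit is ln(19/6) + γ.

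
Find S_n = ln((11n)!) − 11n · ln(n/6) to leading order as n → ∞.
S_n ~ 11n · (ln 66 − 1) + O(ln n)

Stirling: ln((11n)!) = 11n ln(11n) − 11n + O(ln n).
  S_n = 11n ln(11n) − 11n − 11n ln(n/6) + O(ln n)
      = 11n ln(11n) − 11n ln n + 11n ln 6 − 11n + O(ln n)
      = 11n ln 11 + 11n ln 6 − 11n + O(ln n)
      = 11n (ln 66 − 1) + O(ln n).
Numerically ln(66) − 1 ≈ 3.1897.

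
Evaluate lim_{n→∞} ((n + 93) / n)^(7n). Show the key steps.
lim = e^651

Rewrite as (1 + 93/n)^(7n). By the standard limit (1 + x/n)^n → e^x, we have (1 + 93/n)^n → e^93, and raising to the 7th power gives e^651.
More precisely, ln[(1 + 93/n)^(7n)] = 7n · ln(1 + 93/n) = 7n · (93/n + O(1/n^2)) = 651 + O(1/n) → 651.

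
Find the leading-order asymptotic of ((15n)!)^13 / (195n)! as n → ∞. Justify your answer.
((15n)!)^13/(195n)! ~ ((2π·15n)^(12/2) / sqrt(13)) · 13^(−13·15n)  →  0

Write N = 15n. Stirling: N! ~ sqrt(2π N)(N/e)^N and (13N)! ~ sqrt(2π·13N)·(13N/e)^(13N).
  (N!)^13/(13N)! ~ (2π N)^(13/2) (N/e)^(13N) / [sqrt(2π·13N) (13N/e)^(13N)]
     = (2π N)^(13/2) / sqrt(2π·13N) · (N/(13N))^(13N)
     = (2π N)^((13−1)/2) / sqrt(13) · 13^(−13N).
Since 13^13 > 1, the factor 13^(−13N) decays exponentially, so the ratio → 0. Substituting N = 15n gives the stated form.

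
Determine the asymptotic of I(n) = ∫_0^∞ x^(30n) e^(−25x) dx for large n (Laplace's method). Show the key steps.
I(n) ~ (sqrt(2π·30n) / 25) · (30n/(25e))^(30n)

Write the integrand as exp(30n ln x − 25x) and set f(x) = 30n ln x − 25x. Then f'(x) = 30n/x − 25 = 0 at x* = 30n/25, and f''(x*) = −30n/x*^2 = −25^2/(30n). Laplace's method (interior maximum) gives
  I(n) ~ e^(f(x*)) · sqrt(2π / |f''(x*)|)
        = exp(30n ln(30n/25) − 30n) · sqrt(2π · 30n / 25^2)
        = (30n/25)^(30n) e^(−30n) · sqrt(2π·30n) / 25
        = (sqrt(2π·30n) / 25) · (30n/(25e))^(30n).
This matches Γ(30n+1)/25^(30n+1) with Stirling applied to Γ.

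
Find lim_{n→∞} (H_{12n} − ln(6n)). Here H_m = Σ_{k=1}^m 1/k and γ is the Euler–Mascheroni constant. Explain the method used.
lim = ln 2 + γ

By Euler-Maclaurin, H_m = ln m + γ + O(1/m). So
  H_{12n} − ln(6n) = ln(12n) + γ − ln(6n) + O(1/n)
                       = ln(12/6) + γ + O(1/n).
Hence the limit is ln(12/6) + γ (= ln 2).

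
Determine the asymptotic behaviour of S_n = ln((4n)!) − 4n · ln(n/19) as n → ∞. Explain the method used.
S_n ~ 4n · (ln 76 − 1) + O(ln n)

Stirling: ln((4n)!) = 4n ln(4n) − 4n + O(ln n).
  S_n = 4n ln(4n) − 4n − 4n ln(n/19) + O(ln n)
      = 4n ln(4n) − 4n ln n + 4n ln 19 − 4n + O(ln n)
      = 4n ln 4 + 4n ln 19 − 4n + O(ln n)
      = 4n (ln 76 − 1) + O(ln n).
Numerically ln(76) − 1 ≈ 3.3307.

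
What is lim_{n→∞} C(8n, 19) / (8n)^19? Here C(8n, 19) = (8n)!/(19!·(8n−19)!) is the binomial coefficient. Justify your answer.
lim = 1/19! = 1/121645100408832000

With N = 8n → ∞: C(N, 19) / N^19 = [N(N−1)…(N−18)] / (19! · N^19) = (1/19!) · 1 · (1 − 1/(8n)) · … · (1 − 18/(8n)). Each factor → 1 as N → ∞, so the limit is 1/19! = 1/121645100408832000.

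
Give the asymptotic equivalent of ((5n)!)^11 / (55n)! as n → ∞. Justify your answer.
((5n)!)^11/(55n)! ~ ((2π·5n)^(10/2) / sqrt(11)) · 11^(−11·5n)  →  0

Write N = 5n. Stirling: N! ~ sqrt(2π N)(N/e)^N and (11N)! ~ sqrt(2π·11N)·(11N/e)^(11N).
  (N!)^11/(11N)! ~ (2π N)^(11/2) (N/e)^(11N) / [sqrt(2π·11N) (11N/e)^(11N)]
     = (2π N)^(11/2) / sqrt(2π·11N) · (N/(11N))^(11N)
     = (2π N)^((11−1)/2) / sqrt(11) · 11^(−11N).
Since 11^11 > 1, the factor 11^(−11N) decays exponentially, so the ratio → 0. Substituting N = 5n gives the stated form.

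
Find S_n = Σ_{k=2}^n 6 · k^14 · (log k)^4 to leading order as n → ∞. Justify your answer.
S_n ~ 2 · n^15 · (log n)^4 / 5

By integral comparison, S_n = ∫_1^n 6 · x^14 · (log x)^4 dx + O(n^14 · (log n)^4). For the integral, the leading term of ∫_1^n x^14 (log x)^4 dx is n^15/15 · (log n)^4 (by repeated integration by parts; each step lowers the log-exponent and produces a relatively O(1/log n) correction). Hence S_n ~ 2 · n^15 · (log n)^4 / 5.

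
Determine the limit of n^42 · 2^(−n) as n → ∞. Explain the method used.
lim = 0

Exponentials with base > 1 dominate every fixed polynomial: for any fixed c, n^c / 2^n → 0 as n → ∞ (e.g. by the ratio test, or by writing 2^n = e^(n ln 2) and noting e^(n ln 2) / n^c → ∞). Hence n^42 · 2^(−n) = n^42 / 2^n → 0.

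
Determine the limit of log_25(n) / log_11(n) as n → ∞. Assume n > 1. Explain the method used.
lim = ln(11) / ln(25) = log_25(11)

Change of base: log_25(n) = ln n / ln 25 and log_11(n) = ln n / ln 11. The ratio is (ln n / ln 25) · (ln 11 / ln n) = ln 11 / ln 25, a constant independent of n. So the limit is ln 11 / ln 25 = log_25(11).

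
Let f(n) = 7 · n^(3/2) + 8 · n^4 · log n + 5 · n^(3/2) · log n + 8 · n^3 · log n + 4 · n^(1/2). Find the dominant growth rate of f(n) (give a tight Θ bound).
f(n) ∈ Θ(n^4 · log n)

Compare the terms by growth order. For large n, n^a · (log n)^b dominates n^a' · (log n)^b' iff a > a', or (a = a' and b > b'). Ranking the 5 terms shows the dominant one is 8 · n^4 · log n. Hence f(n) ∈ Θ(n^4 · log n).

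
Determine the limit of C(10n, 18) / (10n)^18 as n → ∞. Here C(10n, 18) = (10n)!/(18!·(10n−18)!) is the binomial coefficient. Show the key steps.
lim = 1/18! = 1/6402373705728000

With N = 10n → ∞: C(N, 18) / N^18 = [N(N−1)…(N−17)] / (18! · N^18) = (1/18!) · 1 · (1 − 1/(10n)) · … · (1 − 17/(10n)). Each factor → 1 as N → ∞, so the limit is 1/18! = 1/6402373705728000.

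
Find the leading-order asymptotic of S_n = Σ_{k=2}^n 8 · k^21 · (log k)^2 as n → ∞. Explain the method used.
S_n ~ 4 · n^22 · (log n)^2 / 11

By integral comparison, S_n = ∫_1^n 8 · x^21 · (log x)^2 dx + O(n^21 · (log n)^2). For the integral, the leading term of ∫_1^n x^21 (log x)^2 dx is n^22/22 · (log n)^2 (by repeated integration by parts; each step lowers the log-exponent and produces a relatively O(1/log n) correction). Hence S_n ~ 4 · n^22 · (log n)^2 / 11.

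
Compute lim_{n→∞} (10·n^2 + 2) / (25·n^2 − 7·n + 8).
lim = 10/25 = 2/5

For large n the leading n^2 terms dominate both numerator and denominator. Dividing top and bottom by n^2, every other term tends to 0, leaving 10/25 = 2/5.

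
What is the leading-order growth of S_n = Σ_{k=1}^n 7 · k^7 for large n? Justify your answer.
S_n ~ 7 · n^8 / 8

By integral comparison (Euler-Maclaurin), Σ_{k=1}^n 7 · k^7 = 7 · ∫_0^n x^7 dx + O(n^7) = 7 · n^8/8 + O(n^7). (Equivalently, Faulhaber's formula gives the same leading term.)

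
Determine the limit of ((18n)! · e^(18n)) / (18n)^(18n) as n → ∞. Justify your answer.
lim = ∞

Stirling: (18n)! ~ sqrt(2π·18n) · (18n/e)^(18n). Hence
  (18n)! · e^(18n) / (18n)^(18n) ~ sqrt(2π·18n) = sqrt(2π·18) · sqrt(n) → ∞.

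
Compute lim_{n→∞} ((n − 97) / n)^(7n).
lim = e^(−679)

Rewrite as (1 − 97/n)^(7n). By the standard limit (1 + x/n)^n → e^x, we have (1 − 97/n)^n → e^(−97), and raising to the 7th power gives e^(−679).
More precisely, ln[(1 − 97/n)^(7n)] = 7n · ln(1 − 97/n) = 7n · (-97/n + O(1/n^2)) = -679 + O(1/n) → -679.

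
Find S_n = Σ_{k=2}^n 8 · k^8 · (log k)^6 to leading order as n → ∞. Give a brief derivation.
S_n ~ 8 · n^9 · (log n)^6 / 9

By integral comparison, S_n = ∫_1^n 8 · x^8 · (log x)^6 dx + O(n^8 · (log n)^6). For the integral, the leading term of ∫_1^n x^8 (log x)^6 dx is n^9/9 · (log n)^6 (by repeated integration by parts; each step lowers the log-exponent and produces a relatively O(1/log n) correction). Hence S_n ~ 8 · n^9 · (log n)^6 / 9.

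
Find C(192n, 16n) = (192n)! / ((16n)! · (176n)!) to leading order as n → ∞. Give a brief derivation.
C(192n, 16n) ~ (8916100448256/285311670611)^(16n) · sqrt(6/(11π·16n))

Write N = 16n. Apply Stirling to each factorial:
  (12N)! ~ sqrt(2π·12N) · (12N/e)^(12N),
  N! ~ sqrt(2π N) · (N/e)^N,
  (11N)! ~ sqrt(2π·11N) · (11N/e)^(11N).
The exponential factors combine to (12N)^(12N) / (N^N · (11N)^(11N)) = 12^(12N)/11^(11N) = (12^12/11^11)^N = (8916100448256/285311670611)^N.
The square-root prefactors combine to sqrt(2π·12N) / (sqrt(2π N)·sqrt(2π·11N)) = sqrt(12 / (2π·11·N)) = sqrt(6/(11π·16n)).
Substituting N = 16n: C(192n, 16n) ~ (8916100448256/285311670611)^(16n) · sqrt(6/(11π·16n)).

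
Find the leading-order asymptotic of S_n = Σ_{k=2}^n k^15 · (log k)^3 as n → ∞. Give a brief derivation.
S_n ~ n^16 · (log n)^3 / 16

By integral comparison, S_n = ∫_1^n x^15 · (log x)^3 dx + O(n^15 · (log n)^3). For the integral, the leading term of ∫_1^n x^15 (log x)^3 dx is n^16/16 · (log n)^3 (by repeated integration by parts; each step lowers the log-exponent and produces a relatively O(1/log n) correction). Hence S_n ~ n^16 · (log n)^3 / 16.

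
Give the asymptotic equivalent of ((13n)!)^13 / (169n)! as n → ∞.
((13n)!)^13/(169n)! ~ ((2π·13n)^(12/2) / sqrt(13)) · 13^(−13·13n)  →  0

Write N = 13n. Stirling: N! ~ sqrt(2π N)(N/e)^N and (13N)! ~ sqrt(2π·13N)·(13N/e)^(13N).
  (N!)^13/(13N)! ~ (2π N)^(13/2) (N/e)^(13N) / [sqrt(2π·13N) (13N/e)^(13N)]
     = (2π N)^(13/2) / sqrt(2π·13N) · (N/(13N))^(13N)
     = (2π N)^((13−1)/2) / sqrt(13) · 13^(−13N).
Since 13^13 > 1, the factor 13^(−13N) decays exponentially, so the ratio → 0. Substituting N = 13n gives the stated form.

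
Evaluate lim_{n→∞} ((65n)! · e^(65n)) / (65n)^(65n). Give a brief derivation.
lim = ∞

Stirling: (65n)! ~ sqrt(2π·65n) · (65n/e)^(65n). Hence
  (65n)! · e^(65n) / (65n)^(65n) ~ sqrt(2π·65n) = sqrt(2π·65) · sqrt(n) → ∞.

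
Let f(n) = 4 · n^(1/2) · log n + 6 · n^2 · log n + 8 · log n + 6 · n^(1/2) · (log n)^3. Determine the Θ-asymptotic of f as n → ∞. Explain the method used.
f(n) ∈ Θ(n^2 · log n)

Compare the terms by growth order. For large n, n^a · (log n)^b dominates n^a' · (log n)^b' iff a > a', or (a = a' and b > b'). Ranking the 4 terms shows the dominant one is 6 · n^2 · log n. Hence f(n) ∈ Θ(n^2 · log n).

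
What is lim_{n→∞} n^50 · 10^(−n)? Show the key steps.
lim = 0

Exponentials with base > 1 dominate every fixed polynomial: for any fixed c, n^c / 10^n → 0 as n → ∞ (e.g. by the ratio test, or by writing 10^n = e^(n ln 10) and noting e^(n ln 10) / n^c → ∞). Hence n^50 · 10^(−n) = n^50 / 10^n → 0.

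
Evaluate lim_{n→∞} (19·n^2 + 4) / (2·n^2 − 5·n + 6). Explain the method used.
lim = 19/2

For large n the leading n^2 terms dominate both numerator and denominator. Dividing top and bottom by n^2, every other term tends to 0, leaving 19/2.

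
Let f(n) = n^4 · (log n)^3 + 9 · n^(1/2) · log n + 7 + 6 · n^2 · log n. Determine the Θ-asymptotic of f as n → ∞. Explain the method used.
f(n) ∈ Θ(n^4 · (log n)^3)

Compare the terms by growth order. For large n, n^a · (log n)^b dominates n^a' · (log n)^b' iff a > a', or (a = a' and b > b'). Ranking the 4 terms shows the dominant one is n^4 · (log n)^3. Hence f(n) ∈ Θ(n^4 · (log n)^3).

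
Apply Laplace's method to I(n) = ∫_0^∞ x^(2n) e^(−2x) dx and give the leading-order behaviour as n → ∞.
I(n) ~ (sqrt(2π·2n) / 2) · (2n/(2e))^(2n)

Write the integrand as exp(2n ln x − 2x) and set f(x) = 2n ln x − 2x. Then f'(x) = 2n/x − 2 = 0 at x* = 2n/2, and f''(x*) = −2n/x*^2 = −2^2/(2n). Laplace's method (interior maximum) gives
  I(n) ~ e^(f(x*)) · sqrt(2π / |f''(x*)|)
        = exp(2n ln(2n/2) − 2n) · sqrt(2π · 2n / 2^2)
        = (2n/2)^(2n) e^(−2n) · sqrt(2π·2n) / 2
        = (sqrt(2π·2n) / 2) · (2n/(2e))^(2n).
This matches Γ(2n+1)/2^(2n+1) with Stirling applied to Γ.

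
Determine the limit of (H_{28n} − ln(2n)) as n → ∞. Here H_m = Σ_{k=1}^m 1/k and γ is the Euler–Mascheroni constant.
lim = ln 14 + γ

By Euler-Maclaurin, H_m = ln m + γ + O(1/m). So
  H_{28n} − ln(2n) = ln(28n) + γ − ln(2n) + O(1/n)
                       = ln(28/2) + γ + O(1/n).
Hence the limit is ln(28/2) + γ (= ln 14).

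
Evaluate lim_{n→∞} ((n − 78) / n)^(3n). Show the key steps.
lim = e^(−234)

Rewrite as (1 − 78/n)^(3n). By the standard limit (1 + x/n)^n → e^x, we have (1 − 78/n)^n → e^(−78), and raising to the 3rd power gives e^(−234).
More precisely, ln[(1 − 78/n)^(3n)] = 3n · ln(1 − 78/n) = 3n · (-78/n + O(1/n^2)) = -234 + O(1/n) → -234.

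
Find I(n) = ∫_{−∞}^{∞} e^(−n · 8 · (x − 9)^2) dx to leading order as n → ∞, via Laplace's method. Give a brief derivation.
I(n) = sqrt(π/(8n))

Here φ(x) = 8 · (x − 9)^2 has its unique minimum at x* = 9 with φ(x*) = 0 and φ''(x*) = 16. Laplace's method gives
  I(n) ~ e^(−n φ(x*)) · sqrt(2π / (n · φ''(x*))) = sqrt(2π / (16n)) = sqrt(π/(8n)).
This is exact: substituting u = (x − 9)·sqrt(8n) gives I(n) = (1/sqrt(8n)) ∫_{−∞}^{∞} e^(−u^2) du = sqrt(π/(8n)).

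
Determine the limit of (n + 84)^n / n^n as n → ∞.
lim = e^84

Rewrite as (1 + 84/n)^(n). By the standard limit (1 + x/n)^n → e^x, we have (1 + 84/n)^n → e^84, and raising to the 1st power gives e^84.
More precisely, ln[(1 + 84/n)^(n)] = n · ln(1 + 84/n) = n · (84/n + O(1/n^2)) = 84 + O(1/n) → 84.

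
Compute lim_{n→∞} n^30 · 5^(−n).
lim = 0

Exponentials with base > 1 dominate every fixed polynomial: for any fixed c, n^c / 5^n → 0 as n → ∞ (e.g. by the ratio test, or by writing 5^n = e^(n ln 5) and noting e^(n ln 5) / n^c → ∞). Hence n^30 · 5^(−n) = n^30 / 5^n → 0.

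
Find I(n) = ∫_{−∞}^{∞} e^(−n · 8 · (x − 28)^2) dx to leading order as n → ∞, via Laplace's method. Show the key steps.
I(n) = sqrt(π/(8n))

Here φ(x) = 8 · (x − 28)^2 has its unique minimum at x* = 28 with φ(x*) = 0 and φ''(x*) = 16. Laplace's method gives
  I(n) ~ e^(−n φ(x*)) · sqrt(2π / (n · φ''(x*))) = sqrt(2π / (16n)) = sqrt(π/(8n)).
This is exact: substituting u = (x − 28)·sqrt(8n) gives I(n) = (1/sqrt(8n)) ∫_{−∞}^{∞} e^(−u^2) du = sqrt(π/(8n)).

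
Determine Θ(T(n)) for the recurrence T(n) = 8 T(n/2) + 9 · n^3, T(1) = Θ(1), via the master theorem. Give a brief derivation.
T(n) = Θ(n^3 log n)

log_2 8 = 3, and f(n) = 9 · n^3 = Θ(n^(log_2 8)). This is Case 2 of the master theorem: T(n) = Θ(f(n) · log n) = Θ(n^3 log n).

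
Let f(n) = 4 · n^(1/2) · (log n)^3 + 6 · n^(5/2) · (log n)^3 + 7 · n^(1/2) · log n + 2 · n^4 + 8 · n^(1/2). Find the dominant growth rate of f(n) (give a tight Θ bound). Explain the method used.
f(n) ∈ Θ(n^4)

Compare the terms by growth order. For large n, n^a · (log n)^b dominates n^a' · (log n)^b' iff a > a', or (a = a' and b > b'). Ranking the 5 terms shows the dominant one is 2 · n^4. Hence f(n) ∈ Θ(n^4).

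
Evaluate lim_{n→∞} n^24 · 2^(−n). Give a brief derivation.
lim = 0

Exponentials with base > 1 dominate every fixed polynomial: for any fixed c, n^c / 2^n → 0 as n → ∞ (e.g. by the ratio test, or by writing 2^n = e^(n ln 2) and noting e^(n ln 2) / n^c → ∞). Hence n^24 · 2^(−n) = n^24 / 2^n → 0.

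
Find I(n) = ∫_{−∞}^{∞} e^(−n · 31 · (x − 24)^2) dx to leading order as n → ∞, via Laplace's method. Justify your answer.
I(n) = sqrt(π/(31n))

Here φ(x) = 31 · (x − 24)^2 has its unique minimum at x* = 24 with φ(x*) = 0 and φ''(x*) = 62. Laplace's method gives
  I(n) ~ e^(−n φ(x*)) · sqrt(2π / (n · φ''(x*))) = sqrt(2π / (62n)) = sqrt(π/(31n)).
This is exact: substituting u = (x − 24)·sqrt(31n) gives I(n) = (1/sqrt(31n)) ∫_{−∞}^{∞} e^(−u^2) du = sqrt(π/(31n)).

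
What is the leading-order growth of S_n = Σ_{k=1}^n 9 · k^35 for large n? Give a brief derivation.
S_n ~ n^36 / 4

By integral comparison (Euler-Maclaurin), Σ_{k=1}^n 9 · k^35 = 9 · ∫_0^n x^35 dx + O(n^35) = 9 · n^36/36 = n^36 / 4 + O(n^35). (Equivalently, Faulhaber's formula gives the same leading term.)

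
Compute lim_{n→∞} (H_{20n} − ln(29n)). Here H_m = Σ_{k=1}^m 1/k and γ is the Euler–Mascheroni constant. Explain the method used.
lim = ln(20/29) + γ

By Euler-Maclaurin, H_m = ln m + γ + O(1/m). So
  H_{20n} − ln(29n) = ln(20n) + γ − ln(29n) + O(1/n)
                       = ln(20/29) + γ + O(1/n).
Hence the limit is ln(20/29) + γ.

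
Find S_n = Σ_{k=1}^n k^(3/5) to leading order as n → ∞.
S_n ~ (5/8) · n^(8/5)

Integral comparison: Σ_{k=1}^n k^(3/5) = ∫_0^n x^(3/5) dx + O(n^(3/5)). The integral is n^(1 + 3/5) / (1 + 3/5) = n^((3+5)/5) / ((3+5)/5) = (5/8) · n^(8/5).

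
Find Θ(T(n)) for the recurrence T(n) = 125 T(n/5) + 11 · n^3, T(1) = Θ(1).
T(n) = Θ(n^3 log n)

log_5 125 = 3, and f(n) = 11 · n^3 = Θ(n^(log_5 125)). This is Case 2 of the master theorem: T(n) = Θ(f(n) · log n) = Θ(n^3 log n).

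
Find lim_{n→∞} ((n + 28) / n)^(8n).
lim = e^224

Rewrite as (1 + 28/n)^(8n). By the standard limit (1 + x/n)^n → e^x, we have (1 + 28/n)^n → e^28, and raising to the 8th power gives e^224.
More precisely, ln[(1 + 28/n)^(8n)] = 8n · ln(1 + 28/n) = 8n · (28/n + O(1/n^2)) = 224 + O(1/n) → 224.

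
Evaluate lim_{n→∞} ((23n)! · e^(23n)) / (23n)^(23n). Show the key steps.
lim = ∞

Stirling: (23n)! ~ sqrt(2π·23n) · (23n/e)^(23n). Hence
  (23n)! · e^(23n) / (23n)^(23n) ~ sqrt(2π·23n) = sqrt(2π·23) · sqrt(n) → ∞.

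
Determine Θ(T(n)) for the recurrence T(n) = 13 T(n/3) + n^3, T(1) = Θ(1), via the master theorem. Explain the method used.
T(n) = Θ(n^3)

log_3 13 ≈ 2.335. f(n) = n^3 dominates n^(log_3 13) since 3 > 2.335, and the regularity condition a·f(n/b) = 13·(n/3)^3 = (13/27)·n^3 ≤ c·f(n) holds with c = 13/27 ≈ 0.481 < 1. So this is Case 3: T(n) = Θ(f(n)) = Θ(n^3).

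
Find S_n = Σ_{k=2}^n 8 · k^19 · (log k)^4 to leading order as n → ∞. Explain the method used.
S_n ~ 2 · n^20 · (log n)^4 / 5

By integral comparison, S_n = ∫_1^n 8 · x^19 · (log x)^4 dx + O(n^19 · (log n)^4). For the integral, the leading term of ∫_1^n x^19 (log x)^4 dx is n^20/20 · (log n)^4 (by repeated integration by parts; each step lowers the log-exponent and produces a relatively O(1/log n) correction). Hence S_n ~ 2 · n^20 · (log n)^4 / 5.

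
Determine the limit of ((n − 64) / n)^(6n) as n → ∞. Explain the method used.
lim = e^(−384)

Rewrite as (1 − 64/n)^(6n). By the standard limit (1 + x/n)^n → e^x, we have (1 − 64/n)^n → e^(−64), and raising to the 6th power gives e^(−384).
More precisely, ln[(1 − 64/n)^(6n)] = 6n · ln(1 − 64/n) = 6n · (-64/n + O(1/n^2)) = -384 + O(1/n) → -384.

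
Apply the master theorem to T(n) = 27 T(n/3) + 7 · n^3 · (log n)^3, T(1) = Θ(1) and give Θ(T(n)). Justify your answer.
T(n) = Θ(n^3 · (log n)^4)

Here log_3 27 = 3 and f(n) = 7 · n^3 · (log n)^3 = Θ(n^(log_3 27) · (log n)^3). This is the extended Case 2 of the master theorem (f matches the critical exponent up to log factors), giving T(n) = Θ(n^(log_3 27) · (log n)^(3+1)) = Θ(n^3 · (log n)^4).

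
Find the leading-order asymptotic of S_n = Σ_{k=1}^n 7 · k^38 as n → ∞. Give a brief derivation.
S_n ~ 7 · n^39 / 39

By integral comparison (Euler-Maclaurin), Σ_{k=1}^n 7 · k^38 = 7 · ∫_0^n x^38 dx + O(n^38) = 7 · n^39/39 + O(n^38). (Equivalently, Faulhaber's formula gives the same leading term.)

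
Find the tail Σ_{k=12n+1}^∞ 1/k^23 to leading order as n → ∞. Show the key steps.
Σ_{k>12n} 1/k^23 ~ 1/(22 · (12n)^22)

Compare to the integral: ∫_{12n}^∞ x^(−23) dx = [−x^(−22)/22]_{12n}^∞ = 1/((23−1)·(12n)^22). Euler-Maclaurin then gives
  Σ_{k>12n} 1/k^23 = ∫_{12n}^∞ dx/x^23 − 1/(2·(12n)^23) + O(1/(12n)^24).
(Equivalently this is ζ(23) − Σ_{k≤12n} 1/k^23.)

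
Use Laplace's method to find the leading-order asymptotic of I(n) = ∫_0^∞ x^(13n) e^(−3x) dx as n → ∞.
I(n) ~ (sqrt(2π·13n) / 3) · (13n/(3e))^(13n)

Write the integrand as exp(13n ln x − 3x) and set f(x) = 13n ln x − 3x. Then f'(x) = 13n/x − 3 = 0 at x* = 13n/3, and f''(x*) = −13n/x*^2 = −3^2/(13n). Laplace's method (interior maximum) gives
  I(n) ~ e^(f(x*)) · sqrt(2π / |f''(x*)|)
        = exp(13n ln(13n/3) − 13n) · sqrt(2π · 13n / 3^2)
        = (13n/3)^(13n) e^(−13n) · sqrt(2π·13n) / 3
        = (sqrt(2π·13n) / 3) · (13n/(3e))^(13n).
This matches Γ(13n+1)/3^(13n+1) with Stirling applied to Γ.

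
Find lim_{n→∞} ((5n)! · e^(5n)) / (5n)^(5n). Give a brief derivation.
lim = ∞

Stirling: (5n)! ~ sqrt(2π·5n) · (5n/e)^(5n). Hence
  (5n)! · e^(5n) / (5n)^(5n) ~ sqrt(2π·5n) = sqrt(2π·5) · sqrt(n) → ∞.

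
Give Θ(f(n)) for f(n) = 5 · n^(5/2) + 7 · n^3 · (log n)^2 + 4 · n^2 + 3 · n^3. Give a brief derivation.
f(n) ∈ Θ(n^3 · (log n)^2)

Compare the terms by growth order. For large n, n^a · (log n)^b dominates n^a' · (log n)^b' iff a > a', or (a = a' and b > b'). Ranking the 4 terms shows the dominant one is 7 · n^3 · (log n)^2. Hence f(n) ∈ Θ(n^3 · (log n)^2).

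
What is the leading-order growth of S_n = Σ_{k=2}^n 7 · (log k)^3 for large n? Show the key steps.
S_n ~ 7 · n · (log n)^3

By integral comparison, S_n = ∫_1^n 7 · (log x)^3 dx + O((log n)^3). For the integral, the leading term of ∫_1^n (log x)^3 dx is n · (log n)^3 (by repeated integration by parts; each step lowers the log-exponent and produces a relatively O(1/log n) correction). Hence S_n ~ 7 · n · (log n)^3.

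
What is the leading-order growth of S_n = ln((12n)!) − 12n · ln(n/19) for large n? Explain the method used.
S_n ~ 12n · (ln 228 − 1) + O(ln n)

Stirling: ln((12n)!) = 12n ln(12n) − 12n + O(ln n).
  S_n = 12n ln(12n) − 12n − 12n ln(n/19) + O(ln n)
      = 12n ln(12n) − 12n ln n + 12n ln 19 − 12n + O(ln n)
      = 12n ln 12 + 12n ln 19 − 12n + O(ln n)
      = 12n (ln 228 − 1) + O(ln n).
Numerically ln(228) − 1 ≈ 4.4293.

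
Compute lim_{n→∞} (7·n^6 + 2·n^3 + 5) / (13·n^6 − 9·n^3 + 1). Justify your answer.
lim = 7/13

For large n the leading n^6 terms dominate both numerator and denominator. Dividing top and bottom by n^6, every other term tends to 0, leaving 7/13.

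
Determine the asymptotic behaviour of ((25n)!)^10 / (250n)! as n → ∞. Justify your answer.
((25n)!)^10/(250n)! ~ ((2π·25n)^(9/2) / sqrt(10)) · 10^(−10·25n)  →  0

Write N = 25n. Stirling: N! ~ sqrt(2π N)(N/e)^N and (10N)! ~ sqrt(2π·10N)·(10N/e)^(10N).
  (N!)^10/(10N)! ~ (2π N)^(10/2) (N/e)^(10N) / [sqrt(2π·10N) (10N/e)^(10N)]
     = (2π N)^(10/2) / sqrt(2π·10N) · (N/(10N))^(10N)
     = (2π N)^((10−1)/2) / sqrt(10) · 10^(−10N).
Since 10^10 > 1, the factor 10^(−10N) decays exponentially, so the ratio → 0. Substituting N = 25n gives the stated form.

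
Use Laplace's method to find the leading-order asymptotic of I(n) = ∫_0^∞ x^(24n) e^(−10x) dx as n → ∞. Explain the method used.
I(n) ~ (sqrt(2π·24n) / 10) · (24n/(10e))^(24n)

Write the integrand as exp(24n ln x − 10x) and set f(x) = 24n ln x − 10x. Then f'(x) = 24n/x − 10 = 0 at x* = 24n/10, and f''(x*) = −24n/x*^2 = −10^2/(24n). Laplace's method (interior maximum) gives
  I(n) ~ e^(f(x*)) · sqrt(2π / |f''(x*)|)
        = exp(24n ln(24n/10) − 24n) · sqrt(2π · 24n / 10^2)
        = (24n/10)^(24n) e^(−24n) · sqrt(2π·24n) / 10
        = (sqrt(2π·24n) / 10) · (24n/(10e))^(24n).
This matches Γ(24n+1)/10^(24n+1) with Stirling applied to Γ.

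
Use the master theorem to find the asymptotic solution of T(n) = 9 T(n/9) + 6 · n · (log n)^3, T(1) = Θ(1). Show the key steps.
T(n) = Θ(n · (log n)^4)

Here log_9 9 = 1 and f(n) = 6 · n · (log n)^3 = Θ(n^(log_9 9) · (log n)^3). This is the extended Case 2 of the master theorem (f matches the critical exponent up to log factors), giving T(n) = Θ(n^(log_9 9) · (log n)^(3+1)) = Θ(n · (log n)^4).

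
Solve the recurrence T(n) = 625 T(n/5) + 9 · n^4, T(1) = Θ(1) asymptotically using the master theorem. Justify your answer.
T(n) = Θ(n^4 log n)

log_5 625 = 4, and f(n) = 9 · n^4 = Θ(n^(log_5 625)). This is Case 2 of the master theorem: T(n) = Θ(f(n) · log n) = Θ(n^4 log n).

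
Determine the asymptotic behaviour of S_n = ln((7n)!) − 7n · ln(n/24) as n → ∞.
S_n ~ 7n · (ln 168 − 1) + O(ln n)

Stirling: ln((7n)!) = 7n ln(7n) − 7n + O(ln n).
  S_n = 7n ln(7n) − 7n − 7n ln(n/24) + O(ln n)
      = 7n ln(7n) − 7n ln n + 7n ln 24 − 7n + O(ln n)
      = 7n ln 7 + 7n ln 24 − 7n + O(ln n)
      = 7n (ln 168 − 1) + O(ln n).
Numerically ln(168) − 1 ≈ 4.1240.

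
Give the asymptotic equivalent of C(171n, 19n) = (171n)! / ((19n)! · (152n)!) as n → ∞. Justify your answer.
C(171n, 19n) ~ (387420489/16777216)^(19n) · sqrt(9/(16π·19n))

Write N = 19n. Apply Stirling to each factorial:
  (9N)! ~ sqrt(2π·9N) · (9N/e)^(9N),
  N! ~ sqrt(2π N) · (N/e)^N,
  (8N)! ~ sqrt(2π·8N) · (8N/e)^(8N).
The exponential factors combine to (9N)^(9N) / (N^N · (8N)^(8N)) = 9^(9N)/8^(8N) = (9^9/8^8)^N = (387420489/16777216)^N.
The square-root prefactors combine to sqrt(2π·9N) / (sqrt(2π N)·sqrt(2π·8N)) = sqrt(9 / (2π·8·N)) = sqrt(9/(16π·19n)).
Substituting N = 19n: C(171n, 19n) ~ (387420489/16777216)^(19n) · sqrt(9/(16π·19n)).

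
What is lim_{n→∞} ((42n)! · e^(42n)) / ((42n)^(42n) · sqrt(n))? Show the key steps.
lim = sqrt(2π·42)

Stirling: (42n)! ~ sqrt(2π·42n) · (42n/e)^(42n). Hence
  (42n)! · e^(42n) / (42n)^(42n) ~ sqrt(2π·42n).
Dividing by sqrt(n): sqrt(2π·42n) / sqrt(n) = sqrt(2π·42) · n^((1−1)/2), so the limit is sqrt(2π·42).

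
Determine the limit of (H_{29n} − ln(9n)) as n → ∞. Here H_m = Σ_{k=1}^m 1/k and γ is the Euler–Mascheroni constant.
lim = ln(29/9) + γ

By Euler-Maclaurin, H_m = ln m + γ + O(1/m). So
  H_{29n} − ln(9n) = ln(29n) + γ − ln(9n) + O(1/n)
                       = ln(29/9) + γ + O(1/n).
Hence the limit is ln(29/9) + γ.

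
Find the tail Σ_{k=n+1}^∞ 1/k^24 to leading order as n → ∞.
Σ_{k>n} 1/k^24 ~ 1/(23 · n^23)

Compare to the integral: ∫_{n}^∞ x^(−24) dx = [−x^(−23)/23]_{n}^∞ = 1/((24−1)·n^23). Euler-Maclaurin then gives
  Σ_{k>n} 1/k^24 = ∫_{n}^∞ dx/x^24 − 1/(2·n^24) + O(1/n^25).
(Equivalently this is ζ(24) − Σ_{k≤n} 1/k^24.)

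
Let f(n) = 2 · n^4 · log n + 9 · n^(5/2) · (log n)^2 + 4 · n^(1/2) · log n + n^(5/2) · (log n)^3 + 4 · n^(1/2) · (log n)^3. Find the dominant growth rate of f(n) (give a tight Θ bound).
f(n) ∈ Θ(n^4 · log n)

Compare the terms by growth order. For large n, n^a · (log n)^b dominates n^a' · (log n)^b' iff a > a', or (a = a' and b > b'). Ranking the 5 terms shows the dominant one is 2 · n^4 · log n. Hence f(n) ∈ Θ(n^4 · log n).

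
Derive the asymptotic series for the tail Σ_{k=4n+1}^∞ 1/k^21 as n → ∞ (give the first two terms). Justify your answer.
Σ_{k>4n} 1/k^21 = 1/(20 · (4n)^20) − 1/(2 · (4n)^21) + O(1/(4n)^22)

Compare to the integral: ∫_{4n}^∞ x^(−21) dx = [−x^(−20)/20]_{4n}^∞ = 1/((21−1)·(4n)^20). The Euler-Maclaurin correction adds −f(4n)/2 = −1/(2·(4n)^21). Euler-Maclaurin then gives
  Σ_{k>4n} 1/k^21 = ∫_{4n}^∞ dx/x^21 − 1/(2·(4n)^21) + O(1/(4n)^22).
(Equivalently this is ζ(21) − Σ_{k≤4n} 1/k^21.)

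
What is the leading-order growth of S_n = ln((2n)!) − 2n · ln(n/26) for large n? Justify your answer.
S_n ~ 2n · (ln 52 − 1) + O(ln n)

Stirling: ln((2n)!) = 2n ln(2n) − 2n + O(ln n).
  S_n = 2n ln(2n) − 2n − 2n ln(n/26) + O(ln n)
      = 2n ln(2n) − 2n ln n + 2n ln 26 − 2n + O(ln n)
      = 2n ln 2 + 2n ln 26 − 2n + O(ln n)
      = 2n (ln 52 − 1) + O(ln n).
Numerically ln(52) − 1 ≈ 2.9512.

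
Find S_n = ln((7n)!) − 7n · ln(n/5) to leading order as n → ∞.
S_n ~ 7n · (ln 35 − 1) + O(ln n)

Stirling: ln((7n)!) = 7n ln(7n) − 7n + O(ln n).
  S_n = 7n ln(7n) − 7n − 7n ln(n/5) + O(ln n)
      = 7n ln(7n) − 7n ln n + 7n ln 5 − 7n + O(ln n)
      = 7n ln 7 + 7n ln 5 − 7n + O(ln n)
      = 7n (ln 35 − 1) + O(ln n).
Numerically ln(35) − 1 ≈ 2.5553.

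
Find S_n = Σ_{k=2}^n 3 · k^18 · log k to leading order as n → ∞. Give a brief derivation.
S_n ~ 3 · n^19 log n / 19 − 3 · n^19 / 361

By integral comparison, S_n = ∫_1^n 3 · x^18 · log x dx + O(n^18 · log n). For the integral, ∫ x^18 log x dx = n^19 log n / 19 − n^19/361 (integration by parts). Hence S_n ~ 3 · n^19 log n / 19 − 3 · n^19 / 361.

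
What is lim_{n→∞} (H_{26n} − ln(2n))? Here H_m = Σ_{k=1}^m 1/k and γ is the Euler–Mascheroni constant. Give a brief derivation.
lim = ln 13 + γ

By Euler-Maclaurin, H_m = ln m + γ + O(1/m). So
  H_{26n} − ln(2n) = ln(26n) + γ − ln(2n) + O(1/n)
                       = ln(26/2) + γ + O(1/n).
Hence the limit is ln(26/2) + γ (= ln 13).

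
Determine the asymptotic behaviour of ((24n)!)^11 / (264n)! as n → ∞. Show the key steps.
((24n)!)^11/(264n)! ~ ((2π·24n)^(10/2) / sqrt(11)) · 11^(−11·24n)  →  0

Write N = 24n. Stirling: N! ~ sqrt(2π N)(N/e)^N and (11N)! ~ sqrt(2π·11N)·(11N/e)^(11N).
  (N!)^11/(11N)! ~ (2π N)^(11/2) (N/e)^(11N) / [sqrt(2π·11N) (11N/e)^(11N)]
     = (2π N)^(11/2) / sqrt(2π·11N) · (N/(11N))^(11N)
     = (2π N)^((11−1)/2) / sqrt(11) · 11^(−11N).
Since 11^11 > 1, the factor 11^(−11N) decays exponentially, so the ratio → 0. Substituting N = 24n gives the stated form.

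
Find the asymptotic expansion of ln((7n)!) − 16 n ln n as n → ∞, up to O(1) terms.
ln((7n)!) − 16 n ln n = −9 n ln n + 7(ln 7 − 1) n + (1/2) ln(2π·7n) + O(1/n)

Stirling: ln((7n)!) = 7n ln(7n) − 7n + (1/2) ln(2π·7n) + O(1/n).
Expand 7n ln(7n) = 7n (ln n + ln 7) = 7n ln n + 7n ln 7.
Subtract 16n ln n: leading term is (7 − 16) n ln n = −9 n ln n. The next term is 7n ln 7 − 7n = 7(ln 7 − 1) n. Then the (1/2) ln(2π·7n) correction.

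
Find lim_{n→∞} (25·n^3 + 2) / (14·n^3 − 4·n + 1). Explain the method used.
lim = 25/14

For large n the leading n^3 terms dominate both numerator and denominator. Dividing top and bottom by n^3, every other term tends to 0, leaving 25/14.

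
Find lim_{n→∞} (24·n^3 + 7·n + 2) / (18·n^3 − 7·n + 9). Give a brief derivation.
lim = 24/18 = 4/3

For large n the leading n^3 terms dominate both numerator and denominator. Dividing top and bottom by n^3, every other term tends to 0, leaving 24/18 = 4/3.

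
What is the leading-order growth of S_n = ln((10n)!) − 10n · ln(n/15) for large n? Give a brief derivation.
S_n ~ 10n · (ln 150 − 1) + O(ln n)

Stirling: ln((10n)!) = 10n ln(10n) − 10n + O(ln n).
  S_n = 10n ln(10n) − 10n − 10n ln(n/15) + O(ln n)
      = 10n ln(10n) − 10n ln n + 10n ln 15 − 10n + O(ln n)
      = 10n ln 10 + 10n ln 15 − 10n + O(ln n)
      = 10n (ln 150 − 1) + O(ln n).
Numerically ln(150) − 1 ≈ 4.0106.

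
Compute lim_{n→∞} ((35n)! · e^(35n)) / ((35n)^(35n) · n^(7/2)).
lim = 0

Stirling: (35n)! ~ sqrt(2π·35n) · (35n/e)^(35n). Hence
  (35n)! · e^(35n) / (35n)^(35n) ~ sqrt(2π·35n).
Dividing by n^(7/2): sqrt(2π·35n) / n^(7/2) = sqrt(2π·35) · n^((1−7)/2), so the expression behaves like sqrt(2π·35) · n^((1−7)/2) → 0.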